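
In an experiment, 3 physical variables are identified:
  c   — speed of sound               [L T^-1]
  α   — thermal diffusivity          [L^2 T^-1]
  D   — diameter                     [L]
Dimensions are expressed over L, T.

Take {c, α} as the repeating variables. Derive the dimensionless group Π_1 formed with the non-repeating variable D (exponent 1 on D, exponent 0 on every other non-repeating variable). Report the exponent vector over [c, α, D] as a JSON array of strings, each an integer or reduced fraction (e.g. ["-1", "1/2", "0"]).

Write exponents as rows L,T / cols c,α,D:
  L: [ 1  2  1]
  T: [-1 -1  0]
Row reduction gives pivot columns c,α; rank = 2
Repeat: c,α; free: D
RREF:
  r0: [   1    0   -1]
  r1: [   0    1    1]
Fix exponent of D at 1; solve each RREF row for its pivot's exponent:
  r0: exp(c) + (-1)·1 = 0 ⇒ exp(c) = 1
  r1: exp(α) + (1)·1 = 0 ⇒ exp(α) = -1
Π_1 = c · α^-1 · D

["1", "-1", "1"]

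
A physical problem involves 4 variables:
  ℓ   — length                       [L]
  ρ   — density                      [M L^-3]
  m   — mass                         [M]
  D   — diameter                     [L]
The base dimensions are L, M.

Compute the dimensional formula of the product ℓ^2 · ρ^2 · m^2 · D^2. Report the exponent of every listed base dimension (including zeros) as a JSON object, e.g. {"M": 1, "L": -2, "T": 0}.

{"L": -2, "M": 4}

Exponent matrix [L,M] × [ℓ,ρ,m,D]:
  L: [ 1 -3  0  1]
  M: [ 0  1  1  0]
  [L]: (2)·1+(2)·-3+(2)·0+(2)·1 = -2
  [M]: (2)·0+(2)·1+(2)·1+(2)·0 = 4
⇒ L^-2 M^4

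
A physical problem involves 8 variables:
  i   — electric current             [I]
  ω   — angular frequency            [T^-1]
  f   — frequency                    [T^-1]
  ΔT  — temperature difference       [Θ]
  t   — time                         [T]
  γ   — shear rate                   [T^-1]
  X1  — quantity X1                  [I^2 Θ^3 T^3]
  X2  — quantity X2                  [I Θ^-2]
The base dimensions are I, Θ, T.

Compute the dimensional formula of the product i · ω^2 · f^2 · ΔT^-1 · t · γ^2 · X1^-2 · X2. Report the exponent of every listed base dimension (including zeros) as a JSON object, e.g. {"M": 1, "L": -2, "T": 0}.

Write exponents as rows I,Θ,T / cols i,ω,f,ΔT,t,γ,X1,X2:
  I: [ 1  0  0  0  0  0  2  1]
  Θ: [ 0  0  0  1  0  0  3 -2]
  T: [ 0 -1 -1  0  1 -1  3  0]
  [I]: (1)·1+(2)·0+(2)·0+(-1)·0+(1)·0+(2)·0+(-2)·2+(1)·1 = -2
  [Θ]: (1)·0+(2)·0+(2)·0+(-1)·1+(1)·0+(2)·0+(-2)·3+(1)·-2 = -9
  [T]: (1)·0+(2)·-1+(2)·-1+(-1)·0+(1)·1+(2)·-1+(-2)·3+(1)·0 = -11
⇒ I^-2 Θ^-9 T^-11

{"I": -2, "Θ": -9, "T": -11}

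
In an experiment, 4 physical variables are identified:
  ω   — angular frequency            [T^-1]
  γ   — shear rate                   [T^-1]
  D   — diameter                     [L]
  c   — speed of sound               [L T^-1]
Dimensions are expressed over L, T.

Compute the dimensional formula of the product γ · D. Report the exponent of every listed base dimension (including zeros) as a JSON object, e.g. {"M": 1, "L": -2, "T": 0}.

Write exponents as rows L,T / cols ω,γ,D,c:
  L: [ 0  0  1  1]
  T: [-1 -1  0 -1]
  [L]: (1)·0+(1)·1 = 1
  [T]: (1)·-1+(1)·0 = -1
⇒ L T^-1

{"L": 1, "T": -1}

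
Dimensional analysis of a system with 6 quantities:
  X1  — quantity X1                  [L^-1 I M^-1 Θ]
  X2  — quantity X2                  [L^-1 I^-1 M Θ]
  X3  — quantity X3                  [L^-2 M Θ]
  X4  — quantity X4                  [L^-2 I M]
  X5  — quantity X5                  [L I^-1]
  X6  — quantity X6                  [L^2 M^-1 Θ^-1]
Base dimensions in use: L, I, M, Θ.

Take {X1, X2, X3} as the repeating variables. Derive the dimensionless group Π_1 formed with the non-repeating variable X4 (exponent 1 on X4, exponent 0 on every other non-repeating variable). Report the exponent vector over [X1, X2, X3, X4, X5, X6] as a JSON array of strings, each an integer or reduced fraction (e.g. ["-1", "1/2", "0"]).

Exponent matrix [L,I,M,Θ] × [X1,X2,X3,X4,X5,X6]:
  L: [-1 -1 -2 -2  1  2]
  I: [ 1 -1  0  1 -1  0]
  M: [-1  1  1  1  0 -1]
  Θ: [ 1  1  1  0  0 -1]
RREF → pivots at {X1,X2,X3} ⇒ r = 3
Repeat: X1,X2,X3; free: X4,X5,X6
RREF:
  r0: [   1    0    0 -1/2    0    0]
  r1: [   0    1    0 -3/2    1    0]
  r2: [   0    0    1    2   -1   -1]
  r3: [   0    0    0    0    0    0]
Fix exponent of X4 at 1, X5 at 0, X6 at 0; solve each RREF row for its pivot's exponent:
  r0: exp(X1) + (-1/2)·1 = 0 ⇒ exp(X1) = 1/2
  r1: exp(X2) + (-3/2)·1 = 0 ⇒ exp(X2) = 3/2
  r2: exp(X3) + (2)·1 = 0 ⇒ exp(X3) = -2
Π_1 = X1^(1/2) · X2^(3/2) · X3^-2 · X4

["1/2", "3/2", "-2", "1", "0", "0"]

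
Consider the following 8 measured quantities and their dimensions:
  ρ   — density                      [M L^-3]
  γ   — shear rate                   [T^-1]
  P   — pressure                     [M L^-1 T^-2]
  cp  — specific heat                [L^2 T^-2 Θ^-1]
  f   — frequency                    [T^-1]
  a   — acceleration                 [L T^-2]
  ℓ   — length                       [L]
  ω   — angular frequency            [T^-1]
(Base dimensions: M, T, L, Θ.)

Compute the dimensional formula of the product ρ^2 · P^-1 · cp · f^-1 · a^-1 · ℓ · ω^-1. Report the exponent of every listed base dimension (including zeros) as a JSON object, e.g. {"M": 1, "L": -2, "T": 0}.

Write exponents as rows M,T,L,Θ / cols ρ,γ,P,cp,f,a,ℓ,ω:
  M: [ 1  0  1  0  0  0  0  0]
  T: [ 0 -1 -2 -2 -1 -2  0 -1]
  L: [-3  0 -1  2  0  1  1  0]
  Θ: [ 0  0  0 -1  0  0  0  0]
  [M]: (2)·1+(-1)·1+(1)·0+(-1)·0+(-1)·0+(1)·0+(-1)·0 = 1
  [T]: (2)·0+(-1)·-2+(1)·-2+(-1)·-1+(-1)·-2+(1)·0+(-1)·-1 = 4
  [L]: (2)·-3+(-1)·-1+(1)·2+(-1)·0+(-1)·1+(1)·1+(-1)·0 = -3
  [Θ]: (2)·0+(-1)·0+(1)·-1+(-1)·0+(-1)·0+(1)·0+(-1)·0 = -1
⇒ M T^4 L^-3 Θ^-1

{"M": 1, "T": 4, "L": -3, "Θ": -1}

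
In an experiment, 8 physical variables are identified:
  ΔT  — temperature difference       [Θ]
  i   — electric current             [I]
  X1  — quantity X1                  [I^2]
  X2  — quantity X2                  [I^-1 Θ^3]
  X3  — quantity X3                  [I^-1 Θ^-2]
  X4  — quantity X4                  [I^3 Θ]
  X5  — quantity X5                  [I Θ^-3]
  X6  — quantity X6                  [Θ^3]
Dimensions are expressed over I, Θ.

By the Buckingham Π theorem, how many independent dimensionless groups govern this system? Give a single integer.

Exponent matrix [I,Θ] × [ΔT,i,X1,X2,X3,X4,X5,X6]:
  I: [ 0  1  2 -1 -1  3  1  0]
  Θ: [ 1  0  0  3 -2  1 -3  3]
Echelon form has 2 nonzero rows (pivots: ΔT,i)
Π count = n − r = 8 − 2 = 6

6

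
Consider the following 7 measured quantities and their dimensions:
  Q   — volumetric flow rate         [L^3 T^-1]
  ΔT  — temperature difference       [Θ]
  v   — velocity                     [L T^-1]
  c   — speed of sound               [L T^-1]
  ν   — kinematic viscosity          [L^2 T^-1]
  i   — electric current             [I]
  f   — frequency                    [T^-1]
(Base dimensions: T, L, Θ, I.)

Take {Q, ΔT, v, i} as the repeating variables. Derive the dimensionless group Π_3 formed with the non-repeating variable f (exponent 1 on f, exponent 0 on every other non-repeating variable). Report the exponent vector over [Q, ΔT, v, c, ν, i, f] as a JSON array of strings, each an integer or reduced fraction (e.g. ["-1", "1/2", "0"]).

["1/2", "0", "-3/2", "0", "0", "0", "1"]

Exponent matrix [T,L,Θ,I] × [Q,ΔT,v,c,ν,i,f]:
  T: [-1  0 -1 -1 -1  0 -1]
  L: [ 3  0  1  1  2  0  0]
  Θ: [ 0  1  0  0  0  0  0]
  I: [ 0  0  0  0  0  1  0]
RREF → pivots at {Q,ΔT,v,i} ⇒ r = 4
Pivot set = {Q,ΔT,v,i}, free = {c,ν,f}
RREF:
  r0: [   1    0    0    0  1/2    0 -1/2]
  r1: [   0    1    0    0    0    0    0]
  r2: [   0    0    1    1  1/2    0  3/2]
  r3: [   0    0    0    0    0    1    0]
Fix exponent of f at 1, c at 0, ν at 0; solve each RREF row for its pivot's exponent:
  r0: exp(Q) + (-1/2)·1 = 0 ⇒ exp(Q) = 1/2
  r1: exp(ΔT) + (0)·1 = 0 ⇒ exp(ΔT) = 0
  r2: exp(v) + (3/2)·1 = 0 ⇒ exp(v) = -3/2
  r3: exp(i) + (0)·1 = 0 ⇒ exp(i) = 0
Π_3 = Q^(1/2) · v^(-3/2) · f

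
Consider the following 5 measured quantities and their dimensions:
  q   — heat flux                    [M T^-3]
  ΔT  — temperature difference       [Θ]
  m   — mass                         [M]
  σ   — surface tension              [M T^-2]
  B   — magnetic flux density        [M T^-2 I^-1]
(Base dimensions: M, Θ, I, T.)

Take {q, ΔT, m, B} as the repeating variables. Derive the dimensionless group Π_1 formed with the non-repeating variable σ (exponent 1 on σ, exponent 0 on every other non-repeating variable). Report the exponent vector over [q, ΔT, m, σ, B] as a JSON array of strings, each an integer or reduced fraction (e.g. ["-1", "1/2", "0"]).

["-2/3", "0", "-1/3", "1", "0"]

Dimensional matrix (M×Θ×I×T by q×ΔT×m×σ×B):
  M: [ 1  0  1  1  1]
  Θ: [ 0  1  0  0  0]
  I: [ 0  0  0  0 -1]
  T: [-3  0  0 -2 -2]
RREF → pivots at {q,ΔT,m,B} ⇒ r = 4
Pivot set = {q,ΔT,m,B}, free = {σ}
RREF:
  r0: [   1    0    0  2/3    0]
  r1: [   0    1    0    0    0]
  r2: [   0    0    1  1/3    0]
  r3: [   0    0    0    0    1]
Fix exponent of σ at 1; solve each RREF row for its pivot's exponent:
  r0: exp(q) + (2/3)·1 = 0 ⇒ exp(q) = -2/3
  r1: exp(ΔT) + (0)·1 = 0 ⇒ exp(ΔT) = 0
  r2: exp(m) + (1/3)·1 = 0 ⇒ exp(m) = -1/3
  r3: exp(B) + (0)·1 = 0 ⇒ exp(B) = 0
Π_1 = q^(-2/3) · m^(-1/3) · σ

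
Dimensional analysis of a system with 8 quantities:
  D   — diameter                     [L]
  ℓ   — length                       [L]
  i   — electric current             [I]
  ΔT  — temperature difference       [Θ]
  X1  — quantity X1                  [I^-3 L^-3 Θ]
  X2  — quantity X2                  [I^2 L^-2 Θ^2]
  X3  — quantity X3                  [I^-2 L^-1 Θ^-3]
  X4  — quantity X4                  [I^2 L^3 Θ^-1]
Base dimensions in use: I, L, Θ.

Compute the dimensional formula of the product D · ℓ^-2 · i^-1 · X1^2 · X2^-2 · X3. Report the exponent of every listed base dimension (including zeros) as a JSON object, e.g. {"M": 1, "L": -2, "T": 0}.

Write exponents as rows I,L,Θ / cols D,ℓ,i,ΔT,X1,X2,X3,X4:
  I: [ 0  0  1  0 -3  2 -2  2]
  L: [ 1  1  0  0 -3 -2 -1  3]
  Θ: [ 0  0  0  1  1  2 -3 -1]
  [I]: (1)·0+(-2)·0+(-1)·1+(2)·-3+(-2)·2+(1)·-2 = -13
  [L]: (1)·1+(-2)·1+(-1)·0+(2)·-3+(-2)·-2+(1)·-1 = -4
  [Θ]: (1)·0+(-2)·0+(-1)·0+(2)·1+(-2)·2+(1)·-3 = -5
⇒ I^-13 L^-4 Θ^-5

{"I": -13, "L": -4, "Θ": -5}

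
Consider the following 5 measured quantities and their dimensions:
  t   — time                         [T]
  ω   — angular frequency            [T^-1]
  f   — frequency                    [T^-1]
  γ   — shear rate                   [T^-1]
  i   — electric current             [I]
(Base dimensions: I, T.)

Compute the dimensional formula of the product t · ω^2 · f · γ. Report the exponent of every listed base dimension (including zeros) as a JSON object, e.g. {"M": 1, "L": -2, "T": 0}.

{"I": 0, "T": -3}

Exponent matrix [I,T] × [t,ω,f,γ,i]:
  I: [ 0  0  0  0  1]
  T: [ 1 -1 -1 -1  0]
  [I]: (1)·0+(2)·0+(1)·0+(1)·0 = 0
  [T]: (1)·1+(2)·-1+(1)·-1+(1)·-1 = -3
⇒ T^-3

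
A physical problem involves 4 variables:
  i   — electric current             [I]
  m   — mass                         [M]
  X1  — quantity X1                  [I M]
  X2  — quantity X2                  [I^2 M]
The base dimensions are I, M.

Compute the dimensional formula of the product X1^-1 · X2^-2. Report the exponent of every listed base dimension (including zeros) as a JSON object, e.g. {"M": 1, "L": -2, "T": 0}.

Dimensional matrix (I×M by i×m×X1×X2):
  I: [ 1  0  1  2]
  M: [ 0  1  1  1]
  [I]: (-1)·1+(-2)·2 = -5
  [M]: (-1)·1+(-2)·1 = -3
⇒ I^-5 M^-3

{"I": -5, "M": -3}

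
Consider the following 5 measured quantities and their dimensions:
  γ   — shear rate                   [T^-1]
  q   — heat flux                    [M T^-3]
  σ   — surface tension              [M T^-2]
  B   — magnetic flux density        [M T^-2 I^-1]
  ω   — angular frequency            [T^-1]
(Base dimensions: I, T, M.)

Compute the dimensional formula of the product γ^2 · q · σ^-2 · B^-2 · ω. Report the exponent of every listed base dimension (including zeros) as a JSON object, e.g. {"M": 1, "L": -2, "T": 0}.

{"I": 2, "T": 2, "M": -3}

Write exponents as rows I,T,M / cols γ,q,σ,B,ω:
  I: [ 0  0  0 -1  0]
  T: [-1 -3 -2 -2 -1]
  M: [ 0  1  1  1  0]
  [I]: (2)·0+(1)·0+(-2)·0+(-2)·-1+(1)·0 = 2
  [T]: (2)·-1+(1)·-3+(-2)·-2+(-2)·-2+(1)·-1 = 2
  [M]: (2)·0+(1)·1+(-2)·1+(-2)·1+(1)·0 = -3
⇒ I^2 T^2 M^-3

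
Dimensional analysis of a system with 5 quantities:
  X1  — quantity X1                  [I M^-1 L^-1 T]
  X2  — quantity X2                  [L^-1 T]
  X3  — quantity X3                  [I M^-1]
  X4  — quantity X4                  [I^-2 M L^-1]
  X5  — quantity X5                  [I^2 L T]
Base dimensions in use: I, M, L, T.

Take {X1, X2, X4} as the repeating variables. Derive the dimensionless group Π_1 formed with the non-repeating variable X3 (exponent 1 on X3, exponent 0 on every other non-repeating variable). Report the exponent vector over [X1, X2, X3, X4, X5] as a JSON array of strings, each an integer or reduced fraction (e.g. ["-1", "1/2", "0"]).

["-1", "1", "1", "0", "0"]

Dimensional matrix (I×M×L×T by X1×X2×X3×X4×X5):
  I: [ 1  0  1 -2  2]
  M: [-1  0 -1  1  0]
  L: [-1 -1  0 -1  1]
  T: [ 1  1  0  0  1]
Echelon form has 3 nonzero rows (pivots: X1,X2,X4)
Repeat: X1,X2,X4; free: X3,X5
RREF:
  r0: [   1    0    1    0   -2]
  r1: [   0    1   -1    0    3]
  r2: [   0    0    0    1   -2]
  r3: [   0    0    0    0    0]
Fix exponent of X3 at 1, X5 at 0; solve each RREF row for its pivot's exponent:
  r0: exp(X1) + (1)·1 = 0 ⇒ exp(X1) = -1
  r1: exp(X2) + (-1)·1 = 0 ⇒ exp(X2) = 1
  r2: exp(X4) + (0)·1 = 0 ⇒ exp(X4) = 0
Π_1 = X1^-1 · X2 · X3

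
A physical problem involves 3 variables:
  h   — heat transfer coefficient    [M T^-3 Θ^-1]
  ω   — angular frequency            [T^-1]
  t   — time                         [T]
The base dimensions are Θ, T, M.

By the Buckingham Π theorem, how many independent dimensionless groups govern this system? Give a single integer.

1

Dimensional matrix (Θ×T×M by h×ω×t):
  Θ: [-1  0  0]
  T: [-3 -1  1]
  M: [ 1  0  0]
Row reduction gives pivot columns h,ω; rank = 2
n=3, r=2 ⇒ 1 dimensionless group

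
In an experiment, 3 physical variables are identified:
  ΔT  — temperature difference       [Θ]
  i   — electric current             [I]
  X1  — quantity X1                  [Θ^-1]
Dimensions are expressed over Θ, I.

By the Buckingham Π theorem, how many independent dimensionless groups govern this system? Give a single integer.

Write exponents as rows Θ,I / cols ΔT,i,X1:
  Θ: [ 1  0 -1]
  I: [ 0  1  0]
Row reduction gives pivot columns ΔT,i; rank = 2
3 vars − rank 2 = 1 Π group

1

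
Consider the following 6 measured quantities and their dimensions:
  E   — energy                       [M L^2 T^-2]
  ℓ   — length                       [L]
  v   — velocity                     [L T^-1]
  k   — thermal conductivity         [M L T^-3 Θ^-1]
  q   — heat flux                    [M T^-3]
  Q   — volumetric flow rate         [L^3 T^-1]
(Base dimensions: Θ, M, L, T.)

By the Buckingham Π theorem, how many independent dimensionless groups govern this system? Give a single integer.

Write exponents as rows Θ,M,L,T / cols E,ℓ,v,k,q,Q:
  Θ: [ 0  0  0 -1  0  0]
  M: [ 1  0  0  1  1  0]
  L: [ 2  1  1  1  0  3]
  T: [-2  0 -1 -3 -3 -1]
Row reduction gives pivot columns E,ℓ,v,k; rank = 4
n=6, r=4 ⇒ 2 dimensionless groups

2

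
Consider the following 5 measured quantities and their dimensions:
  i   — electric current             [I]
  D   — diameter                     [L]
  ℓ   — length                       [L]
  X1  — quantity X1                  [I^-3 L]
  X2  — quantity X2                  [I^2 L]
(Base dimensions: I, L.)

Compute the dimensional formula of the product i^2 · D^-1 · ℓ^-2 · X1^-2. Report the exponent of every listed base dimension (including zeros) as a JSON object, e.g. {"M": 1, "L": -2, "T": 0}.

Dimensional matrix (I×L by i×D×ℓ×X1×X2):
  I: [ 1  0  0 -3  2]
  L: [ 0  1  1  1  1]
  [I]: (2)·1+(-1)·0+(-2)·0+(-2)·-3 = 8
  [L]: (2)·0+(-1)·1+(-2)·1+(-2)·1 = -5
⇒ I^8 L^-5

{"I": 8, "L": -5}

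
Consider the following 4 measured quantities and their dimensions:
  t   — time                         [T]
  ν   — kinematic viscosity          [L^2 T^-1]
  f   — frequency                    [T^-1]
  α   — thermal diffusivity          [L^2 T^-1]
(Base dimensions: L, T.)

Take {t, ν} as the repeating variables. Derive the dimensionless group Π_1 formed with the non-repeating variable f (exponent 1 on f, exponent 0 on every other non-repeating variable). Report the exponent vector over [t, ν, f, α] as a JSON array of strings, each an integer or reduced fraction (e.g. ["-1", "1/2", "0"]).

Dimensional matrix (L×T by t×ν×f×α):
  L: [ 0  2  0  2]
  T: [ 1 -1 -1 -1]
RREF → pivots at {t,ν} ⇒ r = 2
Repeat: t,ν; free: f,α
RREF:
  r0: [   1    0   -1    0]
  r1: [   0    1    0    1]
Fix exponent of f at 1, α at 0; solve each RREF row for its pivot's exponent:
  r0: exp(t) + (-1)·1 = 0 ⇒ exp(t) = 1
  r1: exp(ν) + (0)·1 = 0 ⇒ exp(ν) = 0
Π_1 = t · f

["1", "0", "1", "0"]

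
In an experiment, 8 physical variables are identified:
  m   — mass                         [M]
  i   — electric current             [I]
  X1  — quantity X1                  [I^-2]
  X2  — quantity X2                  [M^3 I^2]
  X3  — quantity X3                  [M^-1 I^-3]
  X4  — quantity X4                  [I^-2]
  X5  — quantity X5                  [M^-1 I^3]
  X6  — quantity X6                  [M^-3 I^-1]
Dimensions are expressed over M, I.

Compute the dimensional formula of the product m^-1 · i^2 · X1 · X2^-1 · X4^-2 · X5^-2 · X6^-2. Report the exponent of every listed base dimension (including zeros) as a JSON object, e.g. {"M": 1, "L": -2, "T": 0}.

Write exponents as rows M,I / cols m,i,X1,X2,X3,X4,X5,X6:
  M: [ 1  0  0  3 -1  0 -1 -3]
  I: [ 0  1 -2  2 -3 -2  3 -1]
  [M]: (-1)·1+(2)·0+(1)·0+(-1)·3+(-2)·0+(-2)·-1+(-2)·-3 = 4
  [I]: (-1)·0+(2)·1+(1)·-2+(-1)·2+(-2)·-2+(-2)·3+(-2)·-1 = -2
⇒ M^4 I^-2

{"M": 4, "I": -2}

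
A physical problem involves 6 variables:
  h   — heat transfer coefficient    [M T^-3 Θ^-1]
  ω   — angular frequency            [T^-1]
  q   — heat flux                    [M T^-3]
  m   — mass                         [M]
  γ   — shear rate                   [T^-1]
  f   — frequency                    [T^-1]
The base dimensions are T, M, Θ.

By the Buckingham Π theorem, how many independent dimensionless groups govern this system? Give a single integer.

3

Dimensional matrix (T×M×Θ by h×ω×q×m×γ×f):
  T: [-3 -1 -3  0 -1 -1]
  M: [ 1  0  1  1  0  0]
  Θ: [-1  0  0  0  0  0]
RREF → pivots at {h,ω,q} ⇒ r = 3
6 vars − rank 3 = 3 Π groups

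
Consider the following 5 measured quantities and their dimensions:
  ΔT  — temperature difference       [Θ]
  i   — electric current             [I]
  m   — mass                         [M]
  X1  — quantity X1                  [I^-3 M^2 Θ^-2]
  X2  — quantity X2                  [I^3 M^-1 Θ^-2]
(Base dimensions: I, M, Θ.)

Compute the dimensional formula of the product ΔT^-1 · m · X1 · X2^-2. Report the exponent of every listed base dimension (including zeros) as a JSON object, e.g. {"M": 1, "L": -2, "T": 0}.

{"I": -9, "M": 5, "Θ": 1}

Dimensional matrix (I×M×Θ by ΔT×i×m×X1×X2):
  I: [ 0  1  0 -3  3]
  M: [ 0  0  1  2 -1]
  Θ: [ 1  0  0 -2 -2]
  [I]: (-1)·0+(1)·0+(1)·-3+(-2)·3 = -9
  [M]: (-1)·0+(1)·1+(1)·2+(-2)·-1 = 5
  [Θ]: (-1)·1+(1)·0+(1)·-2+(-2)·-2 = 1
⇒ I^-9 M^5 Θ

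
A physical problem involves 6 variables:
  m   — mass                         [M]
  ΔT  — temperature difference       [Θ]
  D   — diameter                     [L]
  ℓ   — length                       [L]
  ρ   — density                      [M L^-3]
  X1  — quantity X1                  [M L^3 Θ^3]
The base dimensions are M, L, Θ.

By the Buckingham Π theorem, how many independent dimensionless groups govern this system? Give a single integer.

Write exponents as rows M,L,Θ / cols m,ΔT,D,ℓ,ρ,X1:
  M: [ 1  0  0  0  1  1]
  L: [ 0  0  1  1 -3  3]
  Θ: [ 0  1  0  0  0  3]
Row reduction gives pivot columns m,ΔT,D; rank = 3
Π count = n − r = 6 − 3 = 3

3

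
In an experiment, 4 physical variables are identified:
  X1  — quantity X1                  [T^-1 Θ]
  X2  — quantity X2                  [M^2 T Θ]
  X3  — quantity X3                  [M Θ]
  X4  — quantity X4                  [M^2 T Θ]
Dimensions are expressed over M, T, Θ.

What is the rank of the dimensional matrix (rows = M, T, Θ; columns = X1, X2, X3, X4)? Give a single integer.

2

Dimensional matrix (M×T×Θ by X1×X2×X3×X4):
  M: [ 0  2  1  2]
  T: [-1  1  0  1]
  Θ: [ 1  1  1  1]
Row reduction gives pivot columns X1,X2; rank = 2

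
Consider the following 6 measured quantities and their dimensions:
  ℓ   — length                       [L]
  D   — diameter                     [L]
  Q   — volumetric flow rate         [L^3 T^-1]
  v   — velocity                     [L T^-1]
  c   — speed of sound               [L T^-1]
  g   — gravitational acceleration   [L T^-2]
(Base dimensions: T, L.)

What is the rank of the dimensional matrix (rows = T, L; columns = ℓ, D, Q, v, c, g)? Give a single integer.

2

Exponent matrix [T,L] × [ℓ,D,Q,v,c,g]:
  T: [ 0  0 -1 -1 -1 -2]
  L: [ 1  1  3  1  1  1]
RREF → pivots at {ℓ,Q} ⇒ r = 2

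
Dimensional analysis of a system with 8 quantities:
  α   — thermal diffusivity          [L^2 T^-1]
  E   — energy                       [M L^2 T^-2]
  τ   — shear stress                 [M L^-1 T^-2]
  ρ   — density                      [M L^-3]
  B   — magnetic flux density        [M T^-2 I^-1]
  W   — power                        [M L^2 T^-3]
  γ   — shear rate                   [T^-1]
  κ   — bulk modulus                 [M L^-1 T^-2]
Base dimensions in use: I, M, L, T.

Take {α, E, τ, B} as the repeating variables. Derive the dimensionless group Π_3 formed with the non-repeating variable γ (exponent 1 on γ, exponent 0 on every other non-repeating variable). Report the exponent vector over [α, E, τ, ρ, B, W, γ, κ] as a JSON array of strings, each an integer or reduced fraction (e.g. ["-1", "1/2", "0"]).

["-1", "2/3", "-2/3", "0", "0", "0", "1", "0"]

Exponent matrix [I,M,L,T] × [α,E,τ,ρ,B,W,γ,κ]:
  I: [ 0  0  0  0 -1  0  0  0]
  M: [ 0  1  1  1  1  1  0  1]
  L: [ 2  2 -1 -3  0  2  0 -1]
  T: [-1 -2 -2  0 -2 -3 -1 -2]
Row reduction gives pivot columns α,E,τ,B; rank = 4
Repeat: α,E,τ,B; free: ρ,W,γ,κ
RREF:
  r0: [   1    0    0   -2    0    1    1    0]
  r1: [   0    1    0  2/3    0  1/3 -2/3    0]
  r2: [   0    0    1  1/3    0  2/3  2/3    1]
  r3: [   0    0    0    0    1    0    0    0]
Fix exponent of γ at 1, ρ at 0, W at 0, κ at 0; solve each RREF row for its pivot's exponent:
  r0: exp(α) + (1)·1 = 0 ⇒ exp(α) = -1
  r1: exp(E) + (-2/3)·1 = 0 ⇒ exp(E) = 2/3
  r2: exp(τ) + (2/3)·1 = 0 ⇒ exp(τ) = -2/3
  r3: exp(B) + (0)·1 = 0 ⇒ exp(B) = 0
Π_3 = α^-1 · E^(2/3) · τ^(-2/3) · γ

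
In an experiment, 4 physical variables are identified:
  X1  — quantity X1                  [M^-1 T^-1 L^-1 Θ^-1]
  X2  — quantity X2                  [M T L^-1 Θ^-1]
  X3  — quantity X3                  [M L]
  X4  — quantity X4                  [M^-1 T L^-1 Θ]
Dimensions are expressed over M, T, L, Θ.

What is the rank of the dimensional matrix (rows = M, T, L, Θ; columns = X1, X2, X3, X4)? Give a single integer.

3

Write exponents as rows M,T,L,Θ / cols X1,X2,X3,X4:
  M: [-1  1  1 -1]
  T: [-1  1  0  1]
  L: [-1 -1  1 -1]
  Θ: [-1 -1  0  1]
RREF → pivots at {X1,X2,X3} ⇒ r = 3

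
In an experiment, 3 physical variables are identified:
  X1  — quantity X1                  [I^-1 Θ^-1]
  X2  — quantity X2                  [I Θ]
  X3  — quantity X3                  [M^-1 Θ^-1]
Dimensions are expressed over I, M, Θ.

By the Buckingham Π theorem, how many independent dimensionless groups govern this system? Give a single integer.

1

Write exponents as rows I,M,Θ / cols X1,X2,X3:
  I: [-1  1  0]
  M: [ 0  0 -1]
  Θ: [-1  1 -1]
RREF → pivots at {X1,X3} ⇒ r = 2
Π count = n − r = 3 − 2 = 1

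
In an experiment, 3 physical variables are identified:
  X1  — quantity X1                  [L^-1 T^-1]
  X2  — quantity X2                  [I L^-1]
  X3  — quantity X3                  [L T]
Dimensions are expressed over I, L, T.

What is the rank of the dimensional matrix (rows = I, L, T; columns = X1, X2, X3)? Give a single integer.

Write exponents as rows I,L,T / cols X1,X2,X3:
  I: [ 0  1  0]
  L: [-1 -1  1]
  T: [-1  0  1]
Echelon form has 2 nonzero rows (pivots: X1,X2)

2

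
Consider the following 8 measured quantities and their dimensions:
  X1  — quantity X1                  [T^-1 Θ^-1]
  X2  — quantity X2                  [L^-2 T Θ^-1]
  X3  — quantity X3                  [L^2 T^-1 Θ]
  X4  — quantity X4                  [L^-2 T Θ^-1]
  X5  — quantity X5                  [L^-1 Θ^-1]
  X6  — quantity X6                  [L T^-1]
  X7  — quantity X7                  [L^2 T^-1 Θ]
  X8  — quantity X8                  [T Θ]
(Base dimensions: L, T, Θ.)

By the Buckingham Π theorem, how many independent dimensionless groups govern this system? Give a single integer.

Dimensional matrix (L×T×Θ by X1×X2×X3×X4×X5×X6×X7×X8):
  L: [ 0 -2  2 -2 -1  1  2  0]
  T: [-1  1 -1  1  0 -1 -1  1]
  Θ: [-1 -1  1 -1 -1  0  1  1]
Echelon form has 2 nonzero rows (pivots: X1,X2)
8 vars − rank 2 = 6 Π groups

6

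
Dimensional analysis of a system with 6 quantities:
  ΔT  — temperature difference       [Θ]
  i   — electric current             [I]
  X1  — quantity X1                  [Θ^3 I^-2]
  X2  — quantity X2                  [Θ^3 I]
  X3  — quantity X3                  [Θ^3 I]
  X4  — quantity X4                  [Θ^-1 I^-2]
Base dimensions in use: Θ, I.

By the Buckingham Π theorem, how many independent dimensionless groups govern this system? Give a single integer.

Dimensional matrix (Θ×I by ΔT×i×X1×X2×X3×X4):
  Θ: [ 1  0  3  3  3 -1]
  I: [ 0  1 -2  1  1 -2]
RREF → pivots at {ΔT,i} ⇒ r = 2
Π count = n − r = 6 − 2 = 4

4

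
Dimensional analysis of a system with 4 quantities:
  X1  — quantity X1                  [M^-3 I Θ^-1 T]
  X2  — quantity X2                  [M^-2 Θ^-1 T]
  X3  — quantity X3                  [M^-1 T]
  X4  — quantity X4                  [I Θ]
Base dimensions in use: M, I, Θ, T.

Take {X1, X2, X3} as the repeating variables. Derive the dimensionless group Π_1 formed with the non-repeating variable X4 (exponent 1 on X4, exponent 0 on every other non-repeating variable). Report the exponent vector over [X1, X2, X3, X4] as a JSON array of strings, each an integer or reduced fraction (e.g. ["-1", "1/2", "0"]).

["-1", "2", "-1", "1"]

Dimensional matrix (M×I×Θ×T by X1×X2×X3×X4):
  M: [-3 -2 -1  0]
  I: [ 1  0  0  1]
  Θ: [-1 -1  0  1]
  T: [ 1  1  1  0]
RREF → pivots at {X1,X2,X3} ⇒ r = 3
Pivot set = {X1,X2,X3}, free = {X4}
RREF:
  r0: [   1    0    0    1]
  r1: [   0    1    0   -2]
  r2: [   0    0    1    1]
  r3: [   0    0    0    0]
Fix exponent of X4 at 1; solve each RREF row for its pivot's exponent:
  r0: exp(X1) + (1)·1 = 0 ⇒ exp(X1) = -1
  r1: exp(X2) + (-2)·1 = 0 ⇒ exp(X2) = 2
  r2: exp(X3) + (1)·1 = 0 ⇒ exp(X3) = -1
Π_1 = X1^-1 · X2^2 · X3^-1 · X4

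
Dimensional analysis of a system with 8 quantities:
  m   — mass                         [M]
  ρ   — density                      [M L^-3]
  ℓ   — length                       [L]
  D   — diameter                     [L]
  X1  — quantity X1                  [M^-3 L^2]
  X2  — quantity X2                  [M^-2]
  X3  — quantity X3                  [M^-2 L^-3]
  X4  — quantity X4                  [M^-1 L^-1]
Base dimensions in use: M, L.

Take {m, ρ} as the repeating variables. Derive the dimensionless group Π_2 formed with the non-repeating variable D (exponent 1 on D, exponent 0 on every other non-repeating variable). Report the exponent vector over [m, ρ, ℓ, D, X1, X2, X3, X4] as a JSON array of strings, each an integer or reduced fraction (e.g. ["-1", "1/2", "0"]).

Dimensional matrix (M×L by m×ρ×ℓ×D×X1×X2×X3×X4):
  M: [ 1  1  0  0 -3 -2 -2 -1]
  L: [ 0 -3  1  1  2  0 -3 -1]
Row reduction gives pivot columns m,ρ; rank = 2
Pivot set = {m,ρ}, free = {ℓ,D,X1,X2,X3,X4}
RREF:
  r0: [   1    0  1/3  1/3 -7/3   -2   -3 -4/3]
  r1: [   0    1 -1/3 -1/3 -2/3    0    1  1/3]
Fix exponent of D at 1, ℓ at 0, X1 at 0, X2 at 0, X3 at 0, X4 at 0; solve each RREF row for its pivot's exponent:
  r0: exp(m) + (1/3)·1 = 0 ⇒ exp(m) = -1/3
  r1: exp(ρ) + (-1/3)·1 = 0 ⇒ exp(ρ) = 1/3
Π_2 = m^(-1/3) · ρ^(1/3) · D

["-1/3", "1/3", "0", "1", "0", "0", "0", "0"]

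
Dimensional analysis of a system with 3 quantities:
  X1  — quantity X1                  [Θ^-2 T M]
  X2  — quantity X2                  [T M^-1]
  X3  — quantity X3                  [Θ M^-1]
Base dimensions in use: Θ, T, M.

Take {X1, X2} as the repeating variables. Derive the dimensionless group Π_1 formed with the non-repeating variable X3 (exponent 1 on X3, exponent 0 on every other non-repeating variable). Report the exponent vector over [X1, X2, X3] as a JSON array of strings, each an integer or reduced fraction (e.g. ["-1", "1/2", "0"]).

Dimensional matrix (Θ×T×M by X1×X2×X3):
  Θ: [-2  0  1]
  T: [ 1  1  0]
  M: [ 1 -1 -1]
Echelon form has 2 nonzero rows (pivots: X1,X2)
Pivot set = {X1,X2}, free = {X3}
RREF:
  r0: [   1    0 -1/2]
  r1: [   0    1  1/2]
  r2: [   0    0    0]
Fix exponent of X3 at 1; solve each RREF row for its pivot's exponent:
  r0: exp(X1) + (-1/2)·1 = 0 ⇒ exp(X1) = 1/2
  r1: exp(X2) + (1/2)·1 = 0 ⇒ exp(X2) = -1/2
Π_1 = X1^(1/2) · X2^(-1/2) · X3

["1/2", "-1/2", "1"]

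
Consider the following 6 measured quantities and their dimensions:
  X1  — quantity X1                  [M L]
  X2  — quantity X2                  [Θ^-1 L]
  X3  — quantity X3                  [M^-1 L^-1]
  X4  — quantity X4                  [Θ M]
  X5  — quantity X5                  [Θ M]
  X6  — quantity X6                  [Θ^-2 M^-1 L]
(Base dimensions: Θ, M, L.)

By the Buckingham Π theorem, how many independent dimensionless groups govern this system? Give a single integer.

4

Write exponents as rows Θ,M,L / cols X1,X2,X3,X4,X5,X6:
  Θ: [ 0 -1  0  1  1 -2]
  M: [ 1  0 -1  1  1 -1]
  L: [ 1  1 -1  0  0  1]
Row reduction gives pivot columns X1,X2; rank = 2
Π count = n − r = 6 − 2 = 4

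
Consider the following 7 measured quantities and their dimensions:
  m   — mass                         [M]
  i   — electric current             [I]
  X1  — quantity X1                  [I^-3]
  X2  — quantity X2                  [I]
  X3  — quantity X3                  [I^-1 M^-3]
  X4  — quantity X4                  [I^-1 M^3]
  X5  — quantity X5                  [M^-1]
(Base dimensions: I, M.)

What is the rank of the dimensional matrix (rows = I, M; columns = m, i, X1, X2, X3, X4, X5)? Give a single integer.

2

Write exponents as rows I,M / cols m,i,X1,X2,X3,X4,X5:
  I: [ 0  1 -3  1 -1 -1  0]
  M: [ 1  0  0  0 -3  3 -1]
RREF → pivots at {m,i} ⇒ r = 2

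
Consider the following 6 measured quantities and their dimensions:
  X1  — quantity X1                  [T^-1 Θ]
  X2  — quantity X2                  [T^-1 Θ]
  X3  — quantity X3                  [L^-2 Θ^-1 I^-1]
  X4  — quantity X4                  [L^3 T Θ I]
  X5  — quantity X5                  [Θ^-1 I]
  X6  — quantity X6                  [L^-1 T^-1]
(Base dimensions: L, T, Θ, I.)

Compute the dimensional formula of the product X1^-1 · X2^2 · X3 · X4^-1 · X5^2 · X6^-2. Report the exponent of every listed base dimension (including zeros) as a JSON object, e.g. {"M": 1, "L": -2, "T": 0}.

Dimensional matrix (L×T×Θ×I by X1×X2×X3×X4×X5×X6):
  L: [ 0  0 -2  3  0 -1]
  T: [-1 -1  0  1  0 -1]
  Θ: [ 1  1 -1  1 -1  0]
  I: [ 0  0 -1  1  1  0]
  [L]: (-1)·0+(2)·0+(1)·-2+(-1)·3+(2)·0+(-2)·-1 = -3
  [T]: (-1)·-1+(2)·-1+(1)·0+(-1)·1+(2)·0+(-2)·-1 = 0
  [Θ]: (-1)·1+(2)·1+(1)·-1+(-1)·1+(2)·-1+(-2)·0 = -3
  [I]: (-1)·0+(2)·0+(1)·-1+(-1)·1+(2)·1+(-2)·0 = 0
⇒ L^-3 Θ^-3

{"L": -3, "T": 0, "Θ": -3, "I": 0}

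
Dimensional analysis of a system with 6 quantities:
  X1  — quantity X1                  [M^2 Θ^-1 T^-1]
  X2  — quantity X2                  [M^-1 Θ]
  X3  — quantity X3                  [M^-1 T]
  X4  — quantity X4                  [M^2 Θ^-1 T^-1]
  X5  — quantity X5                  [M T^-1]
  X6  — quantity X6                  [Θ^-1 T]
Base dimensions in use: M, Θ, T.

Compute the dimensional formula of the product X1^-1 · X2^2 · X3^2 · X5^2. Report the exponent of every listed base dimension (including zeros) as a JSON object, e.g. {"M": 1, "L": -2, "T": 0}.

{"M": -4, "Θ": 3, "T": 1}

Exponent matrix [M,Θ,T] × [X1,X2,X3,X4,X5,X6]:
  M: [ 2 -1 -1  2  1  0]
  Θ: [-1  1  0 -1  0 -1]
  T: [-1  0  1 -1 -1  1]
  [M]: (-1)·2+(2)·-1+(2)·-1+(2)·1 = -4
  [Θ]: (-1)·-1+(2)·1+(2)·0+(2)·0 = 3
  [T]: (-1)·-1+(2)·0+(2)·1+(2)·-1 = 1
⇒ M^-4 Θ^3 T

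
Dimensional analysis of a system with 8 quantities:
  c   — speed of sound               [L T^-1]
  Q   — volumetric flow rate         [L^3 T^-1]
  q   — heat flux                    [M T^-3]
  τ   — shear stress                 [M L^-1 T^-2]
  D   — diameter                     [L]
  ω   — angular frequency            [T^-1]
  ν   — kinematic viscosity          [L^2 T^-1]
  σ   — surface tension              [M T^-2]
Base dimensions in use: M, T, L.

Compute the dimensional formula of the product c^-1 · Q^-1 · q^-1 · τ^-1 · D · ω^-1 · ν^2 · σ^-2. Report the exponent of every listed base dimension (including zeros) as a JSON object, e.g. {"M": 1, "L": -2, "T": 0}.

{"M": -4, "T": 10, "L": 2}

Write exponents as rows M,T,L / cols c,Q,q,τ,D,ω,ν,σ:
  M: [ 0  0  1  1  0  0  0  1]
  T: [-1 -1 -3 -2  0 -1 -1 -2]
  L: [ 1  3  0 -1  1  0  2  0]
  [M]: (-1)·0+(-1)·0+(-1)·1+(-1)·1+(1)·0+(-1)·0+(2)·0+(-2)·1 = -4
  [T]: (-1)·-1+(-1)·-1+(-1)·-3+(-1)·-2+(1)·0+(-1)·-1+(2)·-1+(-2)·-2 = 10
  [L]: (-1)·1+(-1)·3+(-1)·0+(-1)·-1+(1)·1+(-1)·0+(2)·2+(-2)·0 = 2
⇒ M^-4 T^10 L^2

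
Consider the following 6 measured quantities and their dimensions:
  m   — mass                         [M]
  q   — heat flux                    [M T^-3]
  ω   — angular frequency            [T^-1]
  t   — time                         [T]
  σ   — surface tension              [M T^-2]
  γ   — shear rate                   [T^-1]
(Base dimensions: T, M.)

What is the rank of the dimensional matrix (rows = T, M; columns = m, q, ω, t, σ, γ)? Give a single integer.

2

Exponent matrix [T,M] × [m,q,ω,t,σ,γ]:
  T: [ 0 -3 -1  1 -2 -1]
  M: [ 1  1  0  0  1  0]
RREF → pivots at {m,q} ⇒ r = 2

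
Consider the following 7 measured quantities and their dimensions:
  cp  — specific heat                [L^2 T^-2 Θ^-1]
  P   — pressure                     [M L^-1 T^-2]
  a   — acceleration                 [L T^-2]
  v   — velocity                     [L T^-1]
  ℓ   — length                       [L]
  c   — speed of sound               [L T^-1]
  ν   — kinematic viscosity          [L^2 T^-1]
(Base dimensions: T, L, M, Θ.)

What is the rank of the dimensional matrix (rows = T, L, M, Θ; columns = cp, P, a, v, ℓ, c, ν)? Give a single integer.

4

Dimensional matrix (T×L×M×Θ by cp×P×a×v×ℓ×c×ν):
  T: [-2 -2 -2 -1  0 -1 -1]
  L: [ 2 -1  1  1  1  1  2]
  M: [ 0  1  0  0  0  0  0]
  Θ: [-1  0  0  0  0  0  0]
Row reduction gives pivot columns cp,P,a,v; rank = 4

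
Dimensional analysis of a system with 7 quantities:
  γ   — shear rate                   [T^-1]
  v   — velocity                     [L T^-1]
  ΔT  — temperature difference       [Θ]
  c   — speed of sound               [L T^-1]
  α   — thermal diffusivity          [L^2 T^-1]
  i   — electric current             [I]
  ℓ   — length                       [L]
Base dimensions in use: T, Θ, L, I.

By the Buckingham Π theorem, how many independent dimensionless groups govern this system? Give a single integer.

Exponent matrix [T,Θ,L,I] × [γ,v,ΔT,c,α,i,ℓ]:
  T: [-1 -1  0 -1 -1  0  0]
  Θ: [ 0  0  1  0  0  0  0]
  L: [ 0  1  0  1  2  0  1]
  I: [ 0  0  0  0  0  1  0]
RREF → pivots at {γ,v,ΔT,i} ⇒ r = 4
7 vars − rank 4 = 3 Π groups

3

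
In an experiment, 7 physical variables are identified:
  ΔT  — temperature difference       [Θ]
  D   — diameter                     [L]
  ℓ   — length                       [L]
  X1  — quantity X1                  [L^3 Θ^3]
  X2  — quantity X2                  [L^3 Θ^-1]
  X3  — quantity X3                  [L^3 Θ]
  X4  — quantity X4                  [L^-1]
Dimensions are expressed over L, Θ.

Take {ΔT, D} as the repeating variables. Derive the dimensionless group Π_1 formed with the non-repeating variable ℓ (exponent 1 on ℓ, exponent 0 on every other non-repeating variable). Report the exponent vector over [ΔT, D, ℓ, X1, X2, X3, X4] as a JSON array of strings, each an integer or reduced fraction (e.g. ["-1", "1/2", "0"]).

["0", "-1", "1", "0", "0", "0", "0"]

Write exponents as rows L,Θ / cols ΔT,D,ℓ,X1,X2,X3,X4:
  L: [ 0  1  1  3  3  3 -1]
  Θ: [ 1  0  0  3 -1  1  0]
Echelon form has 2 nonzero rows (pivots: ΔT,D)
Repeat: ΔT,D; free: ℓ,X1,X2,X3,X4
RREF:
  r0: [   1    0    0    3   -1    1    0]
  r1: [   0    1    1    3    3    3   -1]
Fix exponent of ℓ at 1, X1 at 0, X2 at 0, X3 at 0, X4 at 0; solve each RREF row for its pivot's exponent:
  r0: exp(ΔT) + (0)·1 = 0 ⇒ exp(ΔT) = 0
  r1: exp(D) + (1)·1 = 0 ⇒ exp(D) = -1
Π_1 = D^-1 · ℓ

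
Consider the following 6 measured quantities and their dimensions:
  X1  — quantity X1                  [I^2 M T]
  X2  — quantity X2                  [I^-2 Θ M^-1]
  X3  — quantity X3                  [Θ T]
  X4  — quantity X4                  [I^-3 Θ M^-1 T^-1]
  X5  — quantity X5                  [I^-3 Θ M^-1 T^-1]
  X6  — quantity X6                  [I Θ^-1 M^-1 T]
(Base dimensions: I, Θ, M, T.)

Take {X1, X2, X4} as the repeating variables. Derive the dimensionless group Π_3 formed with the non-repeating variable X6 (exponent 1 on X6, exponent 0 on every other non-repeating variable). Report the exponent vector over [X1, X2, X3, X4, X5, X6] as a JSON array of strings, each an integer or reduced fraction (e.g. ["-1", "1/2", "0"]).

["2", "-2", "0", "3", "0", "1"]

Exponent matrix [I,Θ,M,T] × [X1,X2,X3,X4,X5,X6]:
  I: [ 2 -2  0 -3 -3  1]
  Θ: [ 0  1  1  1  1 -1]
  M: [ 1 -1  0 -1 -1 -1]
  T: [ 1  0  1 -1 -1  1]
Row reduction gives pivot columns X1,X2,X4; rank = 3
Repeat: X1,X2,X4; free: X3,X5,X6
RREF:
  r0: [   1    0    1    0    0   -2]
  r1: [   0    1    1    0    0    2]
  r2: [   0    0    0    1    1   -3]
  r3: [   0    0    0    0    0    0]
Fix exponent of X6 at 1, X3 at 0, X5 at 0; solve each RREF row for its pivot's exponent:
  r0: exp(X1) + (-2)·1 = 0 ⇒ exp(X1) = 2
  r1: exp(X2) + (2)·1 = 0 ⇒ exp(X2) = -2
  r2: exp(X4) + (-3)·1 = 0 ⇒ exp(X4) = 3
Π_3 = X1^2 · X2^-2 · X4^3 · X6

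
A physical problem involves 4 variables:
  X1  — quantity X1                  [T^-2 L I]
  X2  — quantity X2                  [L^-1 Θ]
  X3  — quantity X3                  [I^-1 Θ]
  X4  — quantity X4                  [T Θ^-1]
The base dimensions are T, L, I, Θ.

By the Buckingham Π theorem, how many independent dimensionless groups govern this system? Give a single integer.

Dimensional matrix (T×L×I×Θ by X1×X2×X3×X4):
  T: [-2  0  0  1]
  L: [ 1 -1  0  0]
  I: [ 1  0 -1  0]
  Θ: [ 0  1  1 -1]
Row reduction gives pivot columns X1,X2,X3; rank = 3
Π count = n − r = 4 − 3 = 1

1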